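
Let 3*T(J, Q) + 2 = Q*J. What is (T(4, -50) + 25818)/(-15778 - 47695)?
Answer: -77252/190419 ≈ -0.40569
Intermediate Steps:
T(J, Q) = -⅔ + J*Q/3 (T(J, Q) = -⅔ + (Q*J)/3 = -⅔ + (J*Q)/3 = -⅔ + J*Q/3)
(T(4, -50) + 25818)/(-15778 - 47695) = ((-⅔ + (⅓)*4*(-50)) + 25818)/(-15778 - 47695) = ((-⅔ - 200/3) + 25818)/(-63473) = (-202/3 + 25818)*(-1/63473) = (77252/3)*(-1/63473) = -77252/190419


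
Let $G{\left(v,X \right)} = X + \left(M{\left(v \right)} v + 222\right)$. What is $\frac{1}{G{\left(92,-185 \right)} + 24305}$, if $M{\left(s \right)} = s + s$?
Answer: $\frac{1}{41270} \approx 2.4231 \cdot 10^{-5}$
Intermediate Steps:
$M{\left(s \right)} = 2 s$
$G{\left(v,X \right)} = 222 + X + 2 v^{2}$ ($G{\left(v,X \right)} = X + \left(2 v v + 222\right) = X + \left(2 v^{2} + 222\right) = X + \left(222 + 2 v^{2}\right) = 222 + X + 2 v^{2}$)
$\frac{1}{G{\left(92,-185 \right)} + 24305} = \frac{1}{\left(222 - 185 + 2 \cdot 92^{2}\right) + 24305} = \frac{1}{\left(222 - 185 + 2 \cdot 8464\right) + 24305} = \frac{1}{\left(222 - 185 + 16928\right) + 24305} = \frac{1}{16965 + 24305} = \frac{1}{41270}$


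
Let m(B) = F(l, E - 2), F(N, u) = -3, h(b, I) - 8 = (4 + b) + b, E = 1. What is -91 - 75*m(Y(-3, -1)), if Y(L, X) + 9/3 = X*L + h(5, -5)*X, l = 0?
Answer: 134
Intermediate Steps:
h(b, I) = 12 + 2*b (h(b, I) = 8 + ((4 + b) + b) = 8 + (4 + 2*b) = 12 + 2*b)
Y(L, X) = -3 + 22*X + L*X (Y(L, X) = -3 + (X*L + (12 + 2*5)*X) = -3 + (L*X + (12 + 10)*X) = -3 + (L*X + 22*X) = -3 + (22*X + L*X) = -3 + 22*X + L*X)
m(B) = -3
-91 - 75*m(Y(-3, -1)) = -91 - 75*(-3) = -91 + 225 = 134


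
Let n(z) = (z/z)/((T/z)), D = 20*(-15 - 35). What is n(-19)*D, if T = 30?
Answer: 1900/3 ≈ 633.33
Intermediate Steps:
D = -1000 (D = 20*(-50) = -1000)
n(z) = z/30 (n(z) = (z/z)/((30/z)) = 1*(z/30) = z/30)
n(-19)*D = ((1/30)*(-19))*(-1000) = -19/30*(-1000) = 1900/3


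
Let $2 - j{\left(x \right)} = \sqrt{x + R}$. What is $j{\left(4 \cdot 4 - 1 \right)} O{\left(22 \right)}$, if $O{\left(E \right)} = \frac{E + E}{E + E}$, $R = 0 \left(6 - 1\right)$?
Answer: $2 - \sqrt{15} \approx -1.873$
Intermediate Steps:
$R = 0$ ($R = 0 \cdot 5 = 0$)
$O{\left(E \right)} = 1$ ($O{\left(E \right)} = \frac{2 E}{2 E} = 2 E \frac{1}{2 E} = 1$)
$j{\left(x \right)} = 2 - \sqrt{x}$ ($j{\left(x \right)} = 2 - \sqrt{x + 0} = 2 - \sqrt{x}$)
$j{\left(4 \cdot 4 - 1 \right)} O{\left(22 \right)} = \left(2 - \sqrt{4 \cdot 4 - 1}\right) 1 = \left(2 - \sqrt{16 - 1}\right) 1 = \left(2 - \sqrt{15}\right) 1 = 2 - \sqrt{15}$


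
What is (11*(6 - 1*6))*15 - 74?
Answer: -74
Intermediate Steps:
(11*(6 - 1*6))*15 - 74 = (11*(6 - 6))*15 - 74 = (11*0)*15 - 74 = 0*15 - 74 = 0 - 74 = -74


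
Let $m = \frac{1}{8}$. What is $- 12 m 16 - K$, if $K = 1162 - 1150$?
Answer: $-36$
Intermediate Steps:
$m = \frac{1}{8} \approx 0.125$
$K = 12$ ($K = 1162 - 1150 = 12$)
$- 12 m 16 - K = \left(-12\right) \frac{1}{8} \cdot 16 - 12 = \left(- \frac{3}{2}\right) 16 - 12 = -24 - 12 = -36$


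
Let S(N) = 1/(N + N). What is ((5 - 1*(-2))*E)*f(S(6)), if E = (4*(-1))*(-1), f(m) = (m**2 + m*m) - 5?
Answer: -2513/18 ≈ -139.61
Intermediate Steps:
S(N) = 1/(2*N)
f(m) = -5 + 2*m**2 (f(m) = (m**2 + m**2) - 5 = 2*m**2 - 5 = -5 + 2*m**2)
E = 4 (E = -4*(-1) = 4)
((5 - 1*(-2))*E)*f(S(6)) = ((5 - 1*(-2))*4)*(-5 + 2*((1/2)/6)**2) = ((5 + 2)*4)*(-5 + 2*((1/2)*(1/6))**2) = (7*4)*(-5 + 2*(1/12)**2) = 28*(-5 + 2*(1/144)) = 28*(-5 + 1/72) = 28*(-359/72) = -2513/18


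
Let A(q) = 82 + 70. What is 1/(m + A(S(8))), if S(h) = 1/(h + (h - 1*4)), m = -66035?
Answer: -1/65883 ≈ -1.5178e-5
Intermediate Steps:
S(h) = 1/(-4 + 2*h) (S(h) = 1/(h + (h - 4)) = 1/(h + (-4 + h)) = 1/(-4 + 2*h))
A(q) = 152
1/(m + A(S(8))) = 1/(-66035 + 152) = 1/(-65883) = -1/65883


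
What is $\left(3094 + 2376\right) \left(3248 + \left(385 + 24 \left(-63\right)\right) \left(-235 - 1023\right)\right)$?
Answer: $7772946580$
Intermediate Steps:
$\left(3094 + 2376\right) \left(3248 + \left(385 + 24 \left(-63\right)\right) \left(-235 - 1023\right)\right) = 5470 \left(3248 + \left(385 - 1512\right) \left(-1258\right)\right) = 5470 \left(3248 - -1417766\right) = 5470 \left(3248 + 1417766\right) = 5470 \cdot 1421014 = 7772946580$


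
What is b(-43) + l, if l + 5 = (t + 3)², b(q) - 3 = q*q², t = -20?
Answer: -79220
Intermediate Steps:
b(q) = 3 + q³ (b(q) = 3 + q*q² = 3 + q³)
l = 284 (l = -5 + (-20 + 3)² = -5 + (-17)² = -5 + 289 = 284)
b(-43) + l = (3 + (-43)³) + 284 = (3 - 79507) + 284 = -79504 + 284 = -79220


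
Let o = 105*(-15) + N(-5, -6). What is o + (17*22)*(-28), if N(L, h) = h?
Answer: -12053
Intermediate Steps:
o = -1581 (o = 105*(-15) - 6 = -1575 - 6 = -1581)
o + (17*22)*(-28) = -1581 + (17*22)*(-28) = -1581 + 374*(-28) = -1581 - 10472 = -12053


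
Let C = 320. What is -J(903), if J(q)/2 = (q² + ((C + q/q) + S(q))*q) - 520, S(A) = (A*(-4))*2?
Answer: 10837040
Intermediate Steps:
S(A) = -8*A (S(A) = -4*A*2 = -8*A)
J(q) = -1040 + 2*q² + 2*q*(321 - 8*q) (J(q) = 2*((q² + ((320 + q/q) - 8*q)*q) - 520) = 2*((q² + ((320 + 1) - 8*q)*q) - 520) = 2*((q² + (321 - 8*q)*q) - 520) = 2*((q² + q*(321 - 8*q)) - 520) = 2*(-520 + q² + q*(321 - 8*q)) = -1040 + 2*q² + 2*q*(321 - 8*q))
-J(903) = -(-1040 - 14*903² + 642*903) = -(-1040 - 14*815409 + 579726) = -(-1040 - 11415726 + 579726) = -1*(-10837040) = 10837040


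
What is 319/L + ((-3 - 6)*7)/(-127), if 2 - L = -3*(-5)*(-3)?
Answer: 43474/5969 ≈ 7.2833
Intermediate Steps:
L = 47 (L = 2 - (-3*(-5))*(-3) = 2 - 15*(-3) = 2 - 1*(-45) = 2 + 45 = 47)
319/L + ((-3 - 6)*7)/(-127) = 319/47 + ((-3 - 6)*7)/(-127) = 319*(1/47) - 9*7*(-1/127) = 319/47 - 63*(-1/127) = 319/47 + 63/127 = 43474/5969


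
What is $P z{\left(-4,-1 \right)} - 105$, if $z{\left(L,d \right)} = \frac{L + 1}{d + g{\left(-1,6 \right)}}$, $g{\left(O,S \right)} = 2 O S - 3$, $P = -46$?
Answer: $- \frac{909}{8} \approx -113.63$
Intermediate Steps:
$g{\left(O,S \right)} = -3 + 2 O S$ ($g{\left(O,S \right)} = 2 O S - 3 = -3 + 2 O S$)
$z{\left(L,d \right)} = \frac{1 + L}{-15 + d}$ ($z{\left(L,d \right)} = \frac{L + 1}{d + \left(-3 + 2 \left(-1\right) 6\right)} = \frac{1 + L}{d - 15} = \frac{1 + L}{-15 + d}$)
$P z{\left(-4,-1 \right)} - 105 = - 46 \frac{1 - 4}{-15 - 1} - 105 = - 46 \frac{1}{-16} \left(-3\right) - 105 = - 46 \left(\left(- \frac{1}{16}\right) \left(-3\right)\right) - 105 = \left(-46\right) \frac{3}{16} - 105 = - \frac{69}{8} - 105 = - \frac{909}{8}$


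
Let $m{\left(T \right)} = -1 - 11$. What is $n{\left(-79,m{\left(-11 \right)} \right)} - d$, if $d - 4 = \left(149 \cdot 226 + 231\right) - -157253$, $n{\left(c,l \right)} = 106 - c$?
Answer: $-190977$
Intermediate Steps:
$m{\left(T \right)} = -12$
$d = 191162$ ($d = 4 + \left(\left(149 \cdot 226 + 231\right) - -157253\right) = 4 + \left(\left(33674 + 231\right) + 157253\right) = 4 + \left(33905 + 157253\right) = 4 + 191158 = 191162$)
$n{\left(-79,m{\left(-11 \right)} \right)} - d = \left(106 - -79\right) - 191162 = \left(106 + 79\right) - 191162 = 185 - 191162 = -190977$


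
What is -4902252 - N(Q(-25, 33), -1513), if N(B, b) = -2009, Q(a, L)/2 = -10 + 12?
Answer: -4900243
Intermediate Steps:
Q(a, L) = 4 (Q(a, L) = 2*(-10 + 12) = 2*2 = 4)
-4902252 - N(Q(-25, 33), -1513) = -4902252 - 1*(-2009) = -4902252 + 2009 = -4900243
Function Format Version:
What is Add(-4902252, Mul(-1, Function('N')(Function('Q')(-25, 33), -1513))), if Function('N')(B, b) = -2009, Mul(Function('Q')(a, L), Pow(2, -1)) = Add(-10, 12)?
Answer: -4900243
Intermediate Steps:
Function('Q')(a, L) = 4 (Function('Q')(a, L) = Mul(2, Add(-10, 12)) = Mul(2, 2) = 4)
Add(-4902252, Mul(-1, Function('N')(Function('Q')(-25, 33), -1513))) = Add(-4902252, Mul(-1, -2009)) = Add(-4902252, 2009) = -4900243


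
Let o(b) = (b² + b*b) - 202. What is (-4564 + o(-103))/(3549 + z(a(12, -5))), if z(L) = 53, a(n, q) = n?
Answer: 8226/1801 ≈ 4.5675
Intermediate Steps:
o(b) = -202 + 2*b² (o(b) = (b² + b²) - 202 = 2*b² - 202 = -202 + 2*b²)
(-4564 + o(-103))/(3549 + z(a(12, -5))) = (-4564 + (-202 + 2*(-103)²))/(3549 + 53) = (-4564 + (-202 + 2*10609))/3602 = (-4564 + (-202 + 21218))*(1/3602) = (-4564 + 21016)*(1/3602) = 16452*(1/3602) = 8226/1801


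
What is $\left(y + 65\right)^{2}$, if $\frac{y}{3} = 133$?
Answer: $215296$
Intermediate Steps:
$y = 399$ ($y = 3 \cdot 133 = 399$)
$\left(y + 65\right)^{2} = \left(399 + 65\right)^{2} = 464^{2} = 215296$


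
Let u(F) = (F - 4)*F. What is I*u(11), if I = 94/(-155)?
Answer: -7238/155 ≈ -46.697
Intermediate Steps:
I = -94/155 (I = 94*(-1/155) = -94/155 ≈ -0.60645)
u(F) = F*(-4 + F) (u(F) = (-4 + F)*F = F*(-4 + F))
I*u(11) = -1034*(-4 + 11)/155 = -1034*7/155 = -94/155*77 = -7238/155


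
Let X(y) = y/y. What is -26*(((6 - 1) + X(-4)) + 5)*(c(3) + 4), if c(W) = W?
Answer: -2002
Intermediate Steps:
X(y) = 1
-26*(((6 - 1) + X(-4)) + 5)*(c(3) + 4) = -26*(((6 - 1) + 1) + 5)*(3 + 4) = -26*((5 + 1) + 5)*7 = -26*(6 + 5)*7 = -286*7 = -26*77 = -2002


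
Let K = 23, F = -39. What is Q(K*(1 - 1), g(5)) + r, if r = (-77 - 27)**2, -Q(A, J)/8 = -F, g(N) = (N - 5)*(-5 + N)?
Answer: 10504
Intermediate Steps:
g(N) = (-5 + N)**2 (g(N) = (-5 + N)*(-5 + N) = (-5 + N)**2)
Q(A, J) = -312 (Q(A, J) = -(-8)*(-39) = -8*39 = -312)
r = 10816 (r = (-104)**2 = 10816)
Q(K*(1 - 1), g(5)) + r = -312 + 10816 = 10504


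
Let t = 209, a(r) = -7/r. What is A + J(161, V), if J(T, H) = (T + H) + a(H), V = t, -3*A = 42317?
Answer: -8612284/627 ≈ -13736.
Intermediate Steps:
A = -42317/3 (A = -1/3*42317 = -42317/3 ≈ -14106.)
V = 209
J(T, H) = H + T - 7/H (J(T, H) = (T + H) - 7/H = (H + T) - 7/H = H + T - 7/H)
A + J(161, V) = -42317/3 + (209 + 161 - 7/209) = -42317/3 + 77323/209 = -8612284/627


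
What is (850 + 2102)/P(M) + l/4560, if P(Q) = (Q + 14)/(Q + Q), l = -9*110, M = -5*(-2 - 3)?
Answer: 7477971/1976 ≈ 3784.4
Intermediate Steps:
M = 25 (M = -5*(-5) = 25)
l = -990
P(Q) = (14 + Q)/(2*Q) (P(Q) = (14 + Q)/((2*Q)) = (14 + Q)*(1/(2*Q)) = (14 + Q)/(2*Q))
(850 + 2102)/P(M) + l/4560 = (850 + 2102)/(((1/2)*(14 + 25)/25)) - 990/4560 = 2952/(((1/2)*(1/25)*39)) - 990*1/4560 = 2952/(39/50) - 33/152 = 2952*(50/39) - 33/152 = 49200/13 - 33/152 = 7477971/1976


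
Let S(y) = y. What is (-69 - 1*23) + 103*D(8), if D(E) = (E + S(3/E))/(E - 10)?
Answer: -8373/16 ≈ -523.31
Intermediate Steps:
D(E) = (E + 3/E)/(-10 + E) (D(E) = (E + 3/E)/(E - 10) = (E + 3/E)/(-10 + E))
(-69 - 1*23) + 103*D(8) = (-69 - 1*23) + 103*((3 + 8²)/(8*(-10 + 8))) = (-69 - 23) + 103*((⅛)*(3 + 64)/(-2)) = -92 + 103*((⅛)*(-½)*67) = -92 + 103*(-67/16) = -92 - 6901/16 = -8373/16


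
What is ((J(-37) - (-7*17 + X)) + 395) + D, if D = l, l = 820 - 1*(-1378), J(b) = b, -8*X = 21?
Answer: 21421/8 ≈ 2677.6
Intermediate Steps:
X = -21/8 (X = -⅛*21 = -21/8 ≈ -2.6250)
l = 2198 (l = 820 + 1378 = 2198)
D = 2198
((J(-37) - (-7*17 + X)) + 395) + D = ((-37 - (-7*17 - 21/8)) + 395) + 2198 = ((-37 - (-119 - 21/8)) + 395) + 2198 = ((-37 - 1*(-973/8)) + 395) + 2198 = ((-37 + 973/8) + 395) + 2198 = (677/8 + 395) + 2198 = 3837/8 + 2198 = 21421/8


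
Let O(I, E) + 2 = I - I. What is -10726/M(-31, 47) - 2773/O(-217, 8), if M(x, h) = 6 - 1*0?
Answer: -2407/6 ≈ -401.17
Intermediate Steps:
M(x, h) = 6 (M(x, h) = 6 + 0 = 6)
O(I, E) = -2 (O(I, E) = -2 + (I - I) = -2 + 0 = -2)
-10726/M(-31, 47) - 2773/O(-217, 8) = -10726/6 - 2773/(-2) = -10726*⅙ - 2773*(-½) = -5363/3 + 2773/2 = -2407/6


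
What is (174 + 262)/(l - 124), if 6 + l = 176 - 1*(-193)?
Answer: 436/239 ≈ 1.8243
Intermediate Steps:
l = 363 (l = -6 + (176 - 1*(-193)) = -6 + (176 + 193) = -6 + 369 = 363)
(174 + 262)/(l - 124) = (174 + 262)/(363 - 124) = 436/239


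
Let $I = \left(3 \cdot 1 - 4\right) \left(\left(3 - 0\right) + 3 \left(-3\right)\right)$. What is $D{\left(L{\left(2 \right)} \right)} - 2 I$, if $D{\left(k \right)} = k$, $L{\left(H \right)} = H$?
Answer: $-10$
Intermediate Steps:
$I = 6$ ($I = \left(3 - 4\right) \left(\left(3 + 0\right) - 9\right) = - (3 - 9) = \left(-1\right) \left(-6\right) = 6$)
$D{\left(L{\left(2 \right)} \right)} - 2 I = 2 - 12 = -10$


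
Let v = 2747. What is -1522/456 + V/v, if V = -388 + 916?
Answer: -1970083/626316 ≈ -3.1455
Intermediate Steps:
V = 528
-1522/456 + V/v = -1522/456 + 528/2747 = -1522*1/456 + 528*(1/2747) = -761/228 + 528/2747 = -1970083/626316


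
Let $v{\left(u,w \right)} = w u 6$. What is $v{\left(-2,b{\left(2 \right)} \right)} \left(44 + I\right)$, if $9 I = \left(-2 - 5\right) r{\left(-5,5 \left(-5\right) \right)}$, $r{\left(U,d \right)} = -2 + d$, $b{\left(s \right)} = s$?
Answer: $-1560$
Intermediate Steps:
$v{\left(u,w \right)} = 6 u w$ ($v{\left(u,w \right)} = u w 6 = 6 u w$)
$I = 21$ ($I = \frac{\left(-2 - 5\right) \left(-2 + 5 \left(-5\right)\right)}{9} = \frac{\left(-7\right) \left(-2 - 25\right)}{9} = \frac{\left(-7\right) \left(-27\right)}{9} = \frac{1}{9} \cdot 189 = 21$)
$v{\left(-2,b{\left(2 \right)} \right)} \left(44 + I\right) = 6 \left(-2\right) 2 \left(44 + 21\right) = \left(-24\right) 65 = -1560$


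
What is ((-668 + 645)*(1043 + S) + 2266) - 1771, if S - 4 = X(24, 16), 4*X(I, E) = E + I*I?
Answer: -26990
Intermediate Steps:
X(I, E) = E/4 + I²/4 (X(I, E) = (E + I*I)/4 = (E + I²)/4 = E/4 + I²/4)
S = 152 (S = 4 + ((¼)*16 + (¼)*24²) = 4 + (4 + (¼)*576) = 4 + (4 + 144) = 4 + 148 = 152)
((-668 + 645)*(1043 + S) + 2266) - 1771 = ((-668 + 645)*(1043 + 152) + 2266) - 1771 = (-23*1195 + 2266) - 1771 = (-27485 + 2266) - 1771 = -25219 - 1771 = -26990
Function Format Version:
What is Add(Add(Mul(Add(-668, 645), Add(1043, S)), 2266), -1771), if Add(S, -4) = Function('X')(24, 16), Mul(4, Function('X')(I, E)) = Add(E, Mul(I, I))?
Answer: -26990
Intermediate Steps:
Function('X')(I, E) = Add(Mul(Rational(1, 4), E), Mul(Rational(1, 4), Pow(I, 2))) (Function('X')(I, E) = Mul(Rational(1, 4), Add(E, Mul(I, I))) = Mul(Rational(1, 4), Add(E, Pow(I, 2))) = Add(Mul(Rational(1, 4), E), Mul(Rational(1, 4), Pow(I, 2))))
S = 152 (S = Add(4, Add(Mul(Rational(1, 4), 16), Mul(Rational(1, 4), Pow(24, 2)))) = Add(4, Add(4, Mul(Rational(1, 4), 576))) = Add(4, Add(4, 144)) = Add(4, 148) = 152)
Add(Add(Mul(Add(-668, 645), Add(1043, S)), 2266), -1771) = Add(Add(Mul(Add(-668, 645), Add(1043, 152)), 2266), -1771) = Add(Add(Mul(-23, 1195), 2266), -1771) = Add(Add(-27485, 2266), -1771) = Add(-25219, -1771) = -26990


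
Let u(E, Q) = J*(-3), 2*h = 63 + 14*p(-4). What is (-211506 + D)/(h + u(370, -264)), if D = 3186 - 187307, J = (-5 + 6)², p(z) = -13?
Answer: 791254/125 ≈ 6330.0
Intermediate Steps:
J = 1 (J = 1² = 1)
h = -119/2 (h = (63 + 14*(-13))/2 = (63 - 182)/2 = (½)*(-119) = -119/2 ≈ -59.500)
D = -184121
u(E, Q) = -3 (u(E, Q) = 1*(-3) = -3)
(-211506 + D)/(h + u(370, -264)) = (-211506 - 184121)/(-119/2 - 3) = -395627/(-125/2) = -395627*(-2/125) = 791254/125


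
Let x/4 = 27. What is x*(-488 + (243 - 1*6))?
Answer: -27108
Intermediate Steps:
x = 108 (x = 4*27 = 108)
x*(-488 + (243 - 1*6)) = 108*(-488 + (243 - 1*6)) = 108*(-488 + (243 - 6)) = 108*(-488 + 237) = 108*(-251) = -27108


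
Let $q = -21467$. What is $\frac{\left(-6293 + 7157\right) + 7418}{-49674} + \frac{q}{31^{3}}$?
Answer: $- \frac{656540410}{739919067} \approx -0.88731$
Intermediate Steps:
$\frac{\left(-6293 + 7157\right) + 7418}{-49674} + \frac{q}{31^{3}} = \frac{\left(-6293 + 7157\right) + 7418}{-49674} - \frac{21467}{31^{3}} = \left(864 + 7418\right) \left(- \frac{1}{49674}\right) - \frac{21467}{29791} = 8282 \left(- \frac{1}{49674}\right) - \frac{21467}{29791} = - \frac{4141}{24837} - \frac{21467}{29791} = - \frac{656540410}{739919067}$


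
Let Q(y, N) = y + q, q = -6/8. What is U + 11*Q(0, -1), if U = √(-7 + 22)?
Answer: -33/4 + √15 ≈ -4.3770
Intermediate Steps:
q = -¾ (q = -6*⅛ = -¾ ≈ -0.75000)
Q(y, N) = -¾ + y (Q(y, N) = y - ¾ = -¾ + y)
U = √15 ≈ 3.8730
U + 11*Q(0, -1) = √15 + 11*(-¾ + 0) = √15 + 11*(-¾) = √15 - 33/4 = -33/4 + √15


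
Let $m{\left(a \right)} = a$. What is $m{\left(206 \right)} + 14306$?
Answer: $14512$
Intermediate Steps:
$m{\left(206 \right)} + 14306 = 206 + 14306 = 14512$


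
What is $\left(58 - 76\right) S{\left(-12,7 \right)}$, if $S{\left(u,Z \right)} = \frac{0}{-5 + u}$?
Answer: $0$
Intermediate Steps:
$S{\left(u,Z \right)} = 0$
$\left(58 - 76\right) S{\left(-12,7 \right)} = \left(58 - 76\right) 0 = \left(-18\right) 0 = 0$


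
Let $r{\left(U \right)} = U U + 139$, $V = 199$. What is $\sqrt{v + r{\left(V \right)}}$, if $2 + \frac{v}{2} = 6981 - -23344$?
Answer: $39 \sqrt{66} \approx 316.84$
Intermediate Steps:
$r{\left(U \right)} = 139 + U^{2}$ ($r{\left(U \right)} = U^{2} + 139 = 139 + U^{2}$)
$v = 60646$ ($v = -4 + 2 \left(6981 - -23344\right) = -4 + 2 \left(6981 + 23344\right) = -4 + 2 \cdot 30325 = -4 + 60650 = 60646$)
$\sqrt{v + r{\left(V \right)}} = \sqrt{60646 + \left(139 + 199^{2}\right)} = \sqrt{60646 + \left(139 + 39601\right)} = \sqrt{60646 + 39740} = \sqrt{100386} = 39 \sqrt{66}$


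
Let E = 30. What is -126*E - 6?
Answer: -3786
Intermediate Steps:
-126*E - 6 = -126*30 - 6 = -3780 - 6 = -3786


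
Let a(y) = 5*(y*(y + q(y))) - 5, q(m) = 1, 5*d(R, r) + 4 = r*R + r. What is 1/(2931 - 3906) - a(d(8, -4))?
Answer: -268126/975 ≈ -275.00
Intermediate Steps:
d(R, r) = -⅘ + r/5 + R*r/5 (d(R, r) = -⅘ + (r*R + r)/5 = -⅘ + (R*r + r)/5 = -⅘ + (r + R*r)/5 = -⅘ + (r/5 + R*r/5) = -⅘ + r/5 + R*r/5)
a(y) = -5 + 5*y*(1 + y) (a(y) = 5*(y*(y + 1)) - 5 = 5*(y*(1 + y)) - 5 = 5*y*(1 + y) - 5 = -5 + 5*y*(1 + y))
1/(2931 - 3906) - a(d(8, -4)) = 1/(2931 - 3906) - (-5 + 5*(-⅘ + (⅕)*(-4) + (⅕)*8*(-4)) + 5*(-⅘ + (⅕)*(-4) + (⅕)*8*(-4))²) = 1/(-975) - (-5 + 5*(-⅘ - ⅘ - 32/5) + 5*(-⅘ - ⅘ - 32/5)²) = -1/975 - (-5 + 5*(-8) + 5*(-8)²) = -1/975 - (-5 - 40 + 5*64) = -1/975 - (-5 - 40 + 320) = -1/975 - 1*275 = -1/975 - 275 = -268126/975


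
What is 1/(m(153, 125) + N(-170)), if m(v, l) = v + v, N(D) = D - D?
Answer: 1/306 ≈ 0.0032680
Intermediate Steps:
N(D) = 0
m(v, l) = 2*v
1/(m(153, 125) + N(-170)) = 1/(2*153 + 0) = 1/(306 + 0) = 1/306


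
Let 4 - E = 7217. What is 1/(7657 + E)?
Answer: 1/444 ≈ 0.0022523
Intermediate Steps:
E = -7213 (E = 4 - 1*7217 = 4 - 7217 = -7213)
1/(7657 + E) = 1/(7657 - 7213) = 1/444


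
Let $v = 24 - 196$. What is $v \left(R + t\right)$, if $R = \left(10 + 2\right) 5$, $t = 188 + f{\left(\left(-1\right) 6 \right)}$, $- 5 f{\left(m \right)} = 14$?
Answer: $- \frac{210872}{5} \approx -42174.0$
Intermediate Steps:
$f{\left(m \right)} = - \frac{14}{5}$ ($f{\left(m \right)} = \left(- \frac{1}{5}\right) 14 = - \frac{14}{5}$)
$v = -172$
$t = \frac{926}{5}$ ($t = 188 - \frac{14}{5} = \frac{926}{5} \approx 185.2$)
$R = 60$ ($R = 12 \cdot 5 = 60$)
$v \left(R + t\right) = - 172 \left(60 + \frac{926}{5}\right) = \left(-172\right) \frac{1226}{5} = - \frac{210872}{5}$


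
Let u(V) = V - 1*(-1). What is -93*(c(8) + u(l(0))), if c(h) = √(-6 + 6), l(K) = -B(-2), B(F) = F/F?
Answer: 0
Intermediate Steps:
B(F) = 1
l(K) = -1 (l(K) = -1*1 = -1)
u(V) = 1 + V (u(V) = V + 1 = 1 + V)
c(h) = 0 (c(h) = √0 = 0)
-93*(c(8) + u(l(0))) = -93*(0 + (1 - 1)) = -93*(0 + 0) = -93*0 = 0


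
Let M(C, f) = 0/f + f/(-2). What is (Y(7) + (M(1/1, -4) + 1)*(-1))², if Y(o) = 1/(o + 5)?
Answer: 1225/144 ≈ 8.5069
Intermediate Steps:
M(C, f) = -f/2 (M(C, f) = 0 + f*(-½) = 0 - f/2 = -f/2)
Y(o) = 1/(5 + o)
(Y(7) + (M(1/1, -4) + 1)*(-1))² = (1/(5 + 7) + (-½*(-4) + 1)*(-1))² = (1/12 + (2 + 1)*(-1))² = (1/12 + 3*(-1))² = (1/12 - 3)² = (-35/12)² = 1225/144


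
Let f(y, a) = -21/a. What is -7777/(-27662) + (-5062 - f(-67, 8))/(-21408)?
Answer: 1225769789/2368752384 ≈ 0.51748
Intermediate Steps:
-7777/(-27662) + (-5062 - f(-67, 8))/(-21408) = -7777/(-27662) + (-5062 - (-21)/8)/(-21408) = -7777*(-1/27662) + (-5062 - (-21)/8)*(-1/21408) = 7777/27662 + (-5062 - 1*(-21/8))*(-1/21408) = 7777/27662 + (-5062 + 21/8)*(-1/21408) = 7777/27662 - 40475/8*(-1/21408) = 7777/27662 + 40475/171264 = 1225769789/2368752384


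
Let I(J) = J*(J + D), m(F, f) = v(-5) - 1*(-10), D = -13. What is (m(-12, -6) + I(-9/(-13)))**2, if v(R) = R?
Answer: 354025/28561 ≈ 12.395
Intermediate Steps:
m(F, f) = 5 (m(F, f) = -5 - 1*(-10) = -5 + 10 = 5)
I(J) = J*(-13 + J) (I(J) = J*(J - 13) = J*(-13 + J))
(m(-12, -6) + I(-9/(-13)))**2 = (5 + (-9/(-13))*(-13 - 9/(-13)))**2 = (5 + (-9*(-1/13))*(-13 - 9*(-1/13)))**2 = (5 + 9*(-13 + 9/13)/13)**2 = (5 + (9/13)*(-160/13))**2 = (5 - 1440/169)**2 = (-595/169)**2 = 354025/28561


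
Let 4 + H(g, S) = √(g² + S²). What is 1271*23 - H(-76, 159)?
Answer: 29237 - √31057 ≈ 29061.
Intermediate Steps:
H(g, S) = -4 + √(S² + g²) (H(g, S) = -4 + √(g² + S²) = -4 + √(S² + g²))
1271*23 - H(-76, 159) = 1271*23 - (-4 + √(159² + (-76)²)) = 29233 - (-4 + √(25281 + 5776)) = 29233 - (-4 + √31057) = 29233 + (4 - √31057) = 29237 - √31057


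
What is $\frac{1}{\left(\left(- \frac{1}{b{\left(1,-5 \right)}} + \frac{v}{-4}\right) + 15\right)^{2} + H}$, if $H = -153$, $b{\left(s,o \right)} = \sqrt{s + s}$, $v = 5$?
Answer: $\frac{1872}{49085} + \frac{704 \sqrt{2}}{49085} \approx 0.058421$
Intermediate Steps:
$b{\left(s,o \right)} = \sqrt{2} \sqrt{s}$ ($b{\left(s,o \right)} = \sqrt{2 s} = \sqrt{2} \sqrt{s}$)
$\frac{1}{\left(\left(- \frac{1}{b{\left(1,-5 \right)}} + \frac{v}{-4}\right) + 15\right)^{2} + H} = \frac{1}{\left(\left(- \frac{1}{\sqrt{2} \sqrt{1}} + \frac{5}{-4}\right) + 15\right)^{2} - 153} = \frac{1}{\left(\left(- \frac{1}{\sqrt{2} \cdot 1} + 5 \left(- \frac{1}{4}\right)\right) + 15\right)^{2} - 153} = \frac{1}{\left(\left(- \frac{1}{\sqrt{2}} - \frac{5}{4}\right) + 15\right)^{2} - 153} = \frac{1}{\left(\left(- \frac{\sqrt{2}}{2} - \frac{5}{4}\right) + 15\right)^{2} - 153} = \frac{1}{\left(\left(- \frac{5}{4} - \frac{\sqrt{2}}{2}\right) + 15\right)^{2} - 153} = \frac{1}{\left(\frac{55}{4} - \frac{\sqrt{2}}{2}\right)^{2} - 153} = \frac{1}{-153 + \left(\frac{55}{4} - \frac{\sqrt{2}}{2}\right)^{2}}$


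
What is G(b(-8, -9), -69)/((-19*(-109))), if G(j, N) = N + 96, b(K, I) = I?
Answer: 27/2071 ≈ 0.013037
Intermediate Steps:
G(j, N) = 96 + N
G(b(-8, -9), -69)/((-19*(-109))) = (96 - 69)/((-19*(-109))) = 27/2071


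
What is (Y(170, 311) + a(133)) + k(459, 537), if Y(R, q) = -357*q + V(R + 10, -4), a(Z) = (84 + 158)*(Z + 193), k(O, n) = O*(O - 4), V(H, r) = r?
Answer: 176706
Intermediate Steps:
k(O, n) = O*(-4 + O)
a(Z) = 46706 + 242*Z (a(Z) = 242*(193 + Z) = 46706 + 242*Z)
Y(R, q) = -4 - 357*q (Y(R, q) = -357*q - 4 = -4 - 357*q)
(Y(170, 311) + a(133)) + k(459, 537) = ((-4 - 357*311) + (46706 + 242*133)) + 459*(-4 + 459) = ((-4 - 111027) + (46706 + 32186)) + 459*455 = (-111031 + 78892) + 208845 = -32139 + 208845 = 176706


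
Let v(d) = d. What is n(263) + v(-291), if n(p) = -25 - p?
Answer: -579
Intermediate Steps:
n(263) + v(-291) = (-25 - 1*263) - 291 = (-25 - 263) - 291 = -288 - 291 = -579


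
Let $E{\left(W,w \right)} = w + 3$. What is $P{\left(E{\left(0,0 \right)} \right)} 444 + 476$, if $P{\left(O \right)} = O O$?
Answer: $4472$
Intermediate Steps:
$E{\left(W,w \right)} = 3 + w$
$P{\left(O \right)} = O^{2}$
$P{\left(E{\left(0,0 \right)} \right)} 444 + 476 = \left(3 + 0\right)^{2} \cdot 444 + 476 = 3^{2} \cdot 444 + 476 = 9 \cdot 444 + 476 = 3996 + 476 = 4472$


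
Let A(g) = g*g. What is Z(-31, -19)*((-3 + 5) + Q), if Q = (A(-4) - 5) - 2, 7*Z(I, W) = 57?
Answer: 627/7 ≈ 89.571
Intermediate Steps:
A(g) = g**2
Z(I, W) = 57/7 (Z(I, W) = (1/7)*57 = 57/7)
Q = 9 (Q = ((-4)**2 - 5) - 2 = (16 - 5) - 2 = 11 - 2 = 9)
Z(-31, -19)*((-3 + 5) + Q) = 57*((-3 + 5) + 9)/7 = 57*(2 + 9)/7 = (57/7)*11 = 627/7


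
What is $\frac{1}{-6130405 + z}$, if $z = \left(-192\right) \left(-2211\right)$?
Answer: $- \frac{1}{5705893} \approx -1.7526 \cdot 10^{-7}$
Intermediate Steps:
$z = 424512$
$\frac{1}{-6130405 + z} = \frac{1}{-6130405 + 424512} = \frac{1}{-5705893} = - \frac{1}{5705893}$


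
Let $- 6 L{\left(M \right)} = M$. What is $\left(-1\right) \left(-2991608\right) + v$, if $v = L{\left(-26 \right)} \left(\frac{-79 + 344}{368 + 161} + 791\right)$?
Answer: $\frac{1584375016}{529} \approx 2.995 \cdot 10^{6}$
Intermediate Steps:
$L{\left(M \right)} = - \frac{M}{6}$
$v = \frac{1814384}{529}$ ($v = \left(- \frac{1}{6}\right) \left(-26\right) \left(\frac{-79 + 344}{368 + 161} + 791\right) = \frac{13 \left(\frac{265}{529} + 791\right)}{3} = \frac{13}{3} \cdot \frac{418704}{529} = \frac{1814384}{529} \approx 3429.8$)
$\left(-1\right) \left(-2991608\right) + v = \left(-1\right) \left(-2991608\right) + \frac{1814384}{529} = 2991608 + \frac{1814384}{529} = \frac{1584375016}{529}$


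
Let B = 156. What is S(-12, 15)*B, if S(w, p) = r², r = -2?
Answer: 624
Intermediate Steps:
S(w, p) = 4 (S(w, p) = (-2)² = 4)
S(-12, 15)*B = 4*156 = 624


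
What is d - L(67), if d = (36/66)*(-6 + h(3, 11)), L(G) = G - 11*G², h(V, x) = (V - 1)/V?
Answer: 542400/11 ≈ 49309.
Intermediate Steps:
h(V, x) = (-1 + V)/V
d = -32/11 (d = (36/66)*(-6 + (-1 + 3)/3) = (36*(1/66))*(-6 + (⅓)*2) = 6*(-6 + ⅔)/11 = (6/11)*(-16/3) = -32/11 ≈ -2.9091)
d - L(67) = -32/11 - 67*(1 - 11*67) = -32/11 - 67*(1 - 737) = -32/11 - 67*(-736) = -32/11 - 1*(-49312) = -32/11 + 49312 = 542400/11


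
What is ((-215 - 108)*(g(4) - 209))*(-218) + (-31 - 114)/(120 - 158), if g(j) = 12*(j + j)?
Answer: -302357571/38 ≈ -7.9568e+6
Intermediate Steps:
g(j) = 24*j (g(j) = 12*(2*j) = 24*j)
((-215 - 108)*(g(4) - 209))*(-218) + (-31 - 114)/(120 - 158) = ((-215 - 108)*(24*4 - 209))*(-218) + (-31 - 114)/(120 - 158) = -323*(96 - 209)*(-218) - 145/(-38) = -323*(-113)*(-218) - 145*(-1/38) = 36499*(-218) + 145/38 = -7956782 + 145/38 = -302357571/38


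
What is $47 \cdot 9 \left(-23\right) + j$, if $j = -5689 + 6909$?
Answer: $-8509$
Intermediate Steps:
$j = 1220$
$47 \cdot 9 \left(-23\right) + j = 47 \cdot 9 \left(-23\right) + 1220 = 423 \left(-23\right) + 1220 = -9729 + 1220 = -8509$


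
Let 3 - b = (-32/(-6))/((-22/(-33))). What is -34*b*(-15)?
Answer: -2550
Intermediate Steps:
b = -5 (b = 3 - (-32/(-6))/((-22/(-33))) = 3 - (-32*(-⅙))/((-22*(-1/33))) = 3 - 16/(3*⅔) = 3 - 16*3/(3*2) = 3 - 1*8 = 3 - 8 = -5)
-34*b*(-15) = -34*(-5)*(-15) = 170*(-15) = -2550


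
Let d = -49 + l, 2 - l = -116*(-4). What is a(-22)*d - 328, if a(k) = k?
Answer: 10914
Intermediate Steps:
l = -462 (l = 2 - (-116)*(-4) = 2 - 1*464 = 2 - 464 = -462)
d = -511 (d = -49 - 462 = -511)
a(-22)*d - 328 = -22*(-511) - 328 = 11242 - 328 = 10914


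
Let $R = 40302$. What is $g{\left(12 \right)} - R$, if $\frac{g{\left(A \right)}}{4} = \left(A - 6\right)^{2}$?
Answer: $-40158$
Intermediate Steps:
$g{\left(A \right)} = 4 \left(-6 + A\right)^{2}$ ($g{\left(A \right)} = 4 \left(A - 6\right)^{2} = 4 \left(-6 + A\right)^{2}$)
$g{\left(12 \right)} - R = 4 \left(-6 + 12\right)^{2} - 40302 = 4 \cdot 6^{2} - 40302 = 4 \cdot 36 - 40302 = 144 - 40302 = -40158$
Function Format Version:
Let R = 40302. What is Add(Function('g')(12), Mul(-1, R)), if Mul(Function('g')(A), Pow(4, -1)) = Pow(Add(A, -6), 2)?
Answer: -40158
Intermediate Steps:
Function('g')(A) = Mul(4, Pow(Add(-6, A), 2)) (Function('g')(A) = Mul(4, Pow(Add(A, -6), 2)) = Mul(4, Pow(Add(-6, A), 2)))
Add(Function('g')(12), Mul(-1, R)) = Add(Mul(4, Pow(Add(-6, 12), 2)), Mul(-1, 40302)) = Add(Mul(4, Pow(6, 2)), -40302) = Add(Mul(4, 36), -40302) = Add(144, -40302) = -40158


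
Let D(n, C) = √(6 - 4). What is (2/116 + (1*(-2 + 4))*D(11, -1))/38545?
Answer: 1/2235610 + 2*√2/38545 ≈ 7.3827e-5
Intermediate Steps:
D(n, C) = √2
(2/116 + (1*(-2 + 4))*D(11, -1))/38545 = (2/116 + (1*(-2 + 4))*√2)/38545 = (2*(1/116) + (1*2)*√2)*(1/38545) = (1/58 + 2*√2)*(1/38545) = 1/2235610 + 2*√2/38545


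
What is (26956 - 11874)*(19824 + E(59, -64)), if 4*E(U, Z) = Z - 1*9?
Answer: 597420643/2 ≈ 2.9871e+8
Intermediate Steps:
E(U, Z) = -9/4 + Z/4 (E(U, Z) = (Z - 1*9)/4 = (Z - 9)/4 = (-9 + Z)/4 = -9/4 + Z/4)
(26956 - 11874)*(19824 + E(59, -64)) = (26956 - 11874)*(19824 + (-9/4 + (¼)*(-64))) = 15082*(19824 + (-9/4 - 16)) = 15082*(19824 - 73/4) = 15082*(79223/4) = 597420643/2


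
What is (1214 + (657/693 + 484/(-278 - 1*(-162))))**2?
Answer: 7309788210244/4986289 ≈ 1.4660e+6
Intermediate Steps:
(1214 + (657/693 + 484/(-278 - 1*(-162))))**2 = (1214 + (657*(1/693) + 484/(-278 + 162)))**2 = (1214 + (73/77 + 484/(-116)))**2 = (1214 + (73/77 + 484*(-1/116)))**2 = (1214 + (73/77 - 121/29))**2 = (1214 - 7200/2233)**2 = (2703662/2233)**2 = 7309788210244/4986289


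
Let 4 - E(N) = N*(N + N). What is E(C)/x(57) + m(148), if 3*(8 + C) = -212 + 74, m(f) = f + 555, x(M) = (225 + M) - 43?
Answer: 162189/239 ≈ 678.62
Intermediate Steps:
x(M) = 182 + M
m(f) = 555 + f
C = -54 (C = -8 + (-212 + 74)/3 = -8 + (⅓)*(-138) = -8 - 46 = -54)
E(N) = 4 - 2*N² (E(N) = 4 - N*(N + N) = 4 - N*2*N = 4 - 2*N²)
E(C)/x(57) + m(148) = (4 - 2*(-54)²)/(182 + 57) + (555 + 148) = (4 - 2*2916)/239 + 703 = (4 - 5832)*(1/239) + 703 = -5828*1/239 + 703 = -5828/239 + 703 = 162189/239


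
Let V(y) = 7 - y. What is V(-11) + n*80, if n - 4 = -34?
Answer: -2382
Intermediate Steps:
n = -30 (n = 4 - 34 = -30)
V(-11) + n*80 = (7 - 1*(-11)) - 30*80 = (7 + 11) - 2400 = 18 - 2400 = -2382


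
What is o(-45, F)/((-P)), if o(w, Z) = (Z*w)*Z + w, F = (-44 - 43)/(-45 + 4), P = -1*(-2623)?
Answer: 416250/4409263 ≈ 0.094404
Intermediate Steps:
P = 2623
F = 87/41 (F = -87/(-41) = -87*(-1/41) = 87/41 ≈ 2.1220)
o(w, Z) = w + w*Z² (o(w, Z) = w*Z² + w = w + w*Z²)
o(-45, F)/((-P)) = (-45*(1 + (87/41)²))/((-1*2623)) = -45*(1 + 7569/1681)/(-2623) = -45*9250/1681*(-1/2623) = -416250/1681*(-1/2623) = 416250/4409263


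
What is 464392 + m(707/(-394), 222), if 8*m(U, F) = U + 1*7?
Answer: 1463765635/3152 ≈ 4.6439e+5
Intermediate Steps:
m(U, F) = 7/8 + U/8 (m(U, F) = (U + 1*7)/8 = (U + 7)/8 = (7 + U)/8 = 7/8 + U/8)
464392 + m(707/(-394), 222) = 464392 + (7/8 + (707/(-394))/8) = 464392 + (7/8 + (707*(-1/394))/8) = 464392 + (7/8 + (⅛)*(-707/394)) = 464392 + (7/8 - 707/3152) = 464392 + 2051/3152 = 1463765635/3152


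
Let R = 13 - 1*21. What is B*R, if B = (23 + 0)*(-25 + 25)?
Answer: 0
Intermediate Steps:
R = -8 (R = 13 - 21 = -8)
B = 0 (B = 23*0 = 0)
B*R = 0*(-8) = 0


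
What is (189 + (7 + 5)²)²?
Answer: 110889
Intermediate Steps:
(189 + (7 + 5)²)² = (189 + 12²)² = (189 + 144)² = 333² = 110889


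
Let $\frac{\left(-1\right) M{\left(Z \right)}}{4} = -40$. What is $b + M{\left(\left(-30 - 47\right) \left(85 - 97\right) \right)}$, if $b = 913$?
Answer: $1073$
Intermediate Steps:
$M{\left(Z \right)} = 160$ ($M{\left(Z \right)} = \left(-4\right) \left(-40\right) = 160$)
$b + M{\left(\left(-30 - 47\right) \left(85 - 97\right) \right)} = 913 + 160 = 1073$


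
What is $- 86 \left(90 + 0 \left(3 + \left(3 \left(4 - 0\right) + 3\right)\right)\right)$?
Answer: $-7740$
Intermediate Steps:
$- 86 \left(90 + 0 \left(3 + \left(3 \left(4 - 0\right) + 3\right)\right)\right) = - 86 \left(90 + 0 \left(3 + \left(3 \left(4 + 0\right) + 3\right)\right)\right) = - 86 \left(90 + 0 \left(3 + \left(3 \cdot 4 + 3\right)\right)\right) = - 86 \left(90 + 0 \left(3 + \left(12 + 3\right)\right)\right) = - 86 \left(90 + 0 \left(3 + 15\right)\right) = - 86 \left(90 + 0 \cdot 18\right) = - 86 \left(90 + 0\right) = \left(-86\right) 90 = -7740$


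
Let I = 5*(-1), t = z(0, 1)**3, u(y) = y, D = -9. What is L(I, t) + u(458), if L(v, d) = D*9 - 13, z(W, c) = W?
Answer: 364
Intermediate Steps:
t = 0 (t = 0**3 = 0)
I = -5
L(v, d) = -94 (L(v, d) = -9*9 - 13 = -81 - 13 = -94)
L(I, t) + u(458) = -94 + 458 = 364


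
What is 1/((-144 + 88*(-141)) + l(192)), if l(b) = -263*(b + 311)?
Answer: -1/144841 ≈ -6.9041e-6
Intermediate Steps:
l(b) = -81793 - 263*b (l(b) = -263*(311 + b) = -81793 - 263*b)
1/((-144 + 88*(-141)) + l(192)) = 1/((-144 + 88*(-141)) + (-81793 - 263*192)) = 1/((-144 - 12408) + (-81793 - 50496)) = 1/(-12552 - 132289) = 1/(-144841) = -1/144841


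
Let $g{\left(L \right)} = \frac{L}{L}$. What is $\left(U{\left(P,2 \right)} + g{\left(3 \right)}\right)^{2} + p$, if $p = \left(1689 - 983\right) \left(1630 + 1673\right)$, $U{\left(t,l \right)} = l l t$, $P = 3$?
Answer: $2332087$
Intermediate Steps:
$g{\left(L \right)} = 1$
$U{\left(t,l \right)} = t l^{2}$ ($U{\left(t,l \right)} = l^{2} t = t l^{2}$)
$p = 2331918$ ($p = 706 \cdot 3303 = 2331918$)
$\left(U{\left(P,2 \right)} + g{\left(3 \right)}\right)^{2} + p = \left(3 \cdot 2^{2} + 1\right)^{2} + 2331918 = \left(3 \cdot 4 + 1\right)^{2} + 2331918 = \left(12 + 1\right)^{2} + 2331918 = 13^{2} + 2331918 = 169 + 2331918 = 2332087$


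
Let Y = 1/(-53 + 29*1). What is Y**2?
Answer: 1/576 ≈ 0.0017361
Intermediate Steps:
Y = -1/24 (Y = 1/(-53 + 29) = 1/(-24) = -1/24 ≈ -0.041667)
Y**2 = (-1/24)**2 = 1/576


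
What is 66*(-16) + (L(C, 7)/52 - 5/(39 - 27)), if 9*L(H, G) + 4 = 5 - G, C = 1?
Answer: -164803/156 ≈ -1056.4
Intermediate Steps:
L(H, G) = 1/9 - G/9 (L(H, G) = -4/9 + (5 - G)/9 = -4/9 + (5/9 - G/9) = 1/9 - G/9)
66*(-16) + (L(C, 7)/52 - 5/(39 - 27)) = 66*(-16) + ((1/9 - 1/9*7)/52 - 5/(39 - 27)) = -1056 + ((1/9 - 7/9)*(1/52) - 5/12) = -1056 + (-2/3*1/52 - 5*1/12) = -1056 + (-1/78 - 5/12) = -1056 - 67/156 = -164803/156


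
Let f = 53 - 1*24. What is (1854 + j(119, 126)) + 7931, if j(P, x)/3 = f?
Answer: 9872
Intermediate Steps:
f = 29 (f = 53 - 24 = 29)
j(P, x) = 87 (j(P, x) = 3*29 = 87)
(1854 + j(119, 126)) + 7931 = (1854 + 87) + 7931 = 1941 + 7931 = 9872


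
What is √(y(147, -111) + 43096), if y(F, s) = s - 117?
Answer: 2*√10717 ≈ 207.05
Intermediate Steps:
y(F, s) = -117 + s
√(y(147, -111) + 43096) = √((-117 - 111) + 43096) = √(-228 + 43096) = √42868 = 2*√10717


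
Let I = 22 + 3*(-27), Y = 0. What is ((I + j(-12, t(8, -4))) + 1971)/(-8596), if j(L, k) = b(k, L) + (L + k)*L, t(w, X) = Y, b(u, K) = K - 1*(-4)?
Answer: -512/2149 ≈ -0.23825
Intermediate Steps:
b(u, K) = 4 + K (b(u, K) = K + 4 = 4 + K)
I = -59 (I = 22 - 81 = -59)
t(w, X) = 0
j(L, k) = 4 + L + L*(L + k) (j(L, k) = (4 + L) + (L + k)*L = (4 + L) + L*(L + k) = 4 + L + L*(L + k))
((I + j(-12, t(8, -4))) + 1971)/(-8596) = ((-59 + (4 - 12 + (-12)² - 12*0)) + 1971)/(-8596) = ((-59 + (4 - 12 + 144 + 0)) + 1971)*(-1/8596) = ((-59 + 136) + 1971)*(-1/8596) = (77 + 1971)*(-1/8596) = 2048*(-1/8596) = -512/2149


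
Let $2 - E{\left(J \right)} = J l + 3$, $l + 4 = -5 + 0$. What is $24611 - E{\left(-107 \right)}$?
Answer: $25575$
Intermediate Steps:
$l = -9$ ($l = -4 + \left(-5 + 0\right) = -4 - 5 = -9$)
$E{\left(J \right)} = -1 + 9 J$ ($E{\left(J \right)} = 2 - \left(J \left(-9\right) + 3\right) = 2 - \left(- 9 J + 3\right) = 2 - \left(3 - 9 J\right) = 2 + \left(-3 + 9 J\right) = -1 + 9 J$)
$24611 - E{\left(-107 \right)} = 24611 - \left(-1 + 9 \left(-107\right)\right) = 24611 - \left(-1 - 963\right) = 24611 - -964 = 24611 + 964 = 25575$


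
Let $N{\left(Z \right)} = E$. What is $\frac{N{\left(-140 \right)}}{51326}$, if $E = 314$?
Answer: $\frac{157}{25663} \approx 0.0061178$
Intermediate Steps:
$N{\left(Z \right)} = 314$
$\frac{N{\left(-140 \right)}}{51326} = \frac{314}{51326} = 314 \cdot \frac{1}{51326} = \frac{157}{25663}$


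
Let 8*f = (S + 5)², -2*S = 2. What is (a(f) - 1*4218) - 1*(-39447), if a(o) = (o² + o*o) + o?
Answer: 35239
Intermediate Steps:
S = -1 (S = -½*2 = -1)
f = 2 (f = (-1 + 5)²/8 = (⅛)*4² = (⅛)*16 = 2)
a(o) = o + 2*o² (a(o) = (o² + o²) + o = 2*o² + o = o + 2*o²)
(a(f) - 1*4218) - 1*(-39447) = (2*(1 + 2*2) - 1*4218) - 1*(-39447) = (2*(1 + 4) - 4218) + 39447 = (2*5 - 4218) + 39447 = (10 - 4218) + 39447 = -4208 + 39447 = 35239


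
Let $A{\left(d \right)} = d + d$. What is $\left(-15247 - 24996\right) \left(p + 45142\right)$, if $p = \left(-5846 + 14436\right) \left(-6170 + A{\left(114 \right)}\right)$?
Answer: $2052257703034$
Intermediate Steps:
$A{\left(d \right)} = 2 d$
$p = -51041780$ ($p = \left(-5846 + 14436\right) \left(-6170 + 2 \cdot 114\right) = 8590 \left(-6170 + 228\right) = 8590 \left(-5942\right) = -51041780$)
$\left(-15247 - 24996\right) \left(p + 45142\right) = \left(-15247 - 24996\right) \left(-51041780 + 45142\right) = \left(-40243\right) \left(-50996638\right) = 2052257703034$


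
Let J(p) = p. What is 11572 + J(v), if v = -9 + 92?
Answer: 11655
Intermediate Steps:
v = 83
11572 + J(v) = 11572 + 83 = 11655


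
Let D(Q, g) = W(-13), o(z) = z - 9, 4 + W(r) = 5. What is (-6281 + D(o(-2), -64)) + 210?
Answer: -6070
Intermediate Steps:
W(r) = 1 (W(r) = -4 + 5 = 1)
o(z) = -9 + z
D(Q, g) = 1
(-6281 + D(o(-2), -64)) + 210 = (-6281 + 1) + 210 = -6280 + 210 = -6070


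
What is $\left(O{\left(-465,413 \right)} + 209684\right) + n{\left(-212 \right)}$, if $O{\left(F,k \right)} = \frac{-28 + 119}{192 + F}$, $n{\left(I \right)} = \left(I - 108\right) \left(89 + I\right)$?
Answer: $\frac{747131}{3} \approx 2.4904 \cdot 10^{5}$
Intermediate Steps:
$n{\left(I \right)} = \left(-108 + I\right) \left(89 + I\right)$
$O{\left(F,k \right)} = \frac{91}{192 + F}$
$\left(O{\left(-465,413 \right)} + 209684\right) + n{\left(-212 \right)} = \left(\frac{91}{192 - 465} + 209684\right) - \left(5584 - 44944\right) = \left(\frac{91}{-273} + 209684\right) + \left(-9612 + 44944 + 4028\right) = \left(91 \left(- \frac{1}{273}\right) + 209684\right) + 39360 = \left(- \frac{1}{3} + 209684\right) + 39360 = \frac{629051}{3} + 39360 = \frac{747131}{3}$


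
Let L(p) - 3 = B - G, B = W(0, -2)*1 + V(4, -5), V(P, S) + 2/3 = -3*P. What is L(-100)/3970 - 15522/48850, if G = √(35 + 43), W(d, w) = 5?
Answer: -9277546/29090175 - √78/3970 ≈ -0.32115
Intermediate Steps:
V(P, S) = -⅔ - 3*P
G = √78 ≈ 8.8318
B = -23/3 (B = 5*1 + (-⅔ - 3*4) = 5 + (-⅔ - 12) = 5 - 38/3 = -23/3 ≈ -7.6667)
L(p) = -14/3 - √78 (L(p) = 3 + (-23/3 - √78) = -14/3 - √78)
L(-100)/3970 - 15522/48850 = (-14/3 - √78)/3970 - 15522/48850 = (-14/3 - √78)*(1/3970) - 15522*1/48850 = (-7/5955 - √78/3970) - 7761/24425 = -9277546/29090175 - √78/3970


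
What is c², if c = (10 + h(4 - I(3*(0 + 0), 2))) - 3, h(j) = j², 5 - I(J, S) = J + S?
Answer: 64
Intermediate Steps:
I(J, S) = 5 - J - S (I(J, S) = 5 - (J + S) = 5 + (-J - S) = 5 - J - S)
c = 8 (c = (10 + (4 - (5 - 3*(0 + 0) - 1*2))²) - 3 = (10 + (4 - (5 - 3*0 - 2))²) - 3 = (10 + (4 - (5 - 1*0 - 2))²) - 3 = (10 + (4 - (5 + 0 - 2))²) - 3 = (10 + (4 - 1*3)²) - 3 = (10 + (4 - 3)²) - 3 = (10 + 1²) - 3 = (10 + 1) - 3 = 11 - 3 = 8)
c² = 8² = 64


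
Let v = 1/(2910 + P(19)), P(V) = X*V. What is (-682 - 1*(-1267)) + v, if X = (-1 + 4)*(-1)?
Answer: 1669006/2853 ≈ 585.00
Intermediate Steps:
X = -3 (X = 3*(-1) = -3)
P(V) = -3*V
v = 1/2853 (v = 1/(2910 - 3*19) = 1/(2910 - 57) = 1/2853 ≈ 0.00035051)
(-682 - 1*(-1267)) + v = (-682 - 1*(-1267)) + 1/2853 = (-682 + 1267) + 1/2853 = 585 + 1/2853 = 1669006/2853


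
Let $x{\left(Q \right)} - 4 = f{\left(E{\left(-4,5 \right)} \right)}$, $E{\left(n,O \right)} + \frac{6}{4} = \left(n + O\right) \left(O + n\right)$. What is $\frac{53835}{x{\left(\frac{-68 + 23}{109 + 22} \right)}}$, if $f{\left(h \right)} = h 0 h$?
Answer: $\frac{53835}{4} \approx 13459.0$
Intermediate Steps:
$E{\left(n,O \right)} = - \frac{3}{2} + \left(O + n\right)^{2}$ ($E{\left(n,O \right)} = - \frac{3}{2} + \left(n + O\right) \left(O + n\right) = - \frac{3}{2} + \left(O + n\right) \left(O + n\right) = - \frac{3}{2} + \left(O + n\right)^{2}$)
$f{\left(h \right)} = 0$ ($f{\left(h \right)} = 0 h = 0$)
$x{\left(Q \right)} = 4$ ($x{\left(Q \right)} = 4 + 0 = 4$)
$\frac{53835}{x{\left(\frac{-68 + 23}{109 + 22} \right)}} = \frac{53835}{4}$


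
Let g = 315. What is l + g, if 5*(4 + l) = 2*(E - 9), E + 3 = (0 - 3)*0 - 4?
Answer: 1523/5 ≈ 304.60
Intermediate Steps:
E = -7 (E = -3 + ((0 - 3)*0 - 4) = -3 + (-3*0 - 4) = -3 + (0 - 4) = -3 - 4 = -7)
l = -52/5 (l = -4 + (2*(-7 - 9))/5 = -4 + (2*(-16))/5 = -4 + (⅕)*(-32) = -4 - 32/5 = -52/5 ≈ -10.400)
l + g = -52/5 + 315 = 1523/5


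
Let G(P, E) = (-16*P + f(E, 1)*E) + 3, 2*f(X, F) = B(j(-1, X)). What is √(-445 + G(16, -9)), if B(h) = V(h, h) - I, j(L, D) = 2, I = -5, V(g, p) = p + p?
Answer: I*√2954/2 ≈ 27.175*I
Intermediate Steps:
V(g, p) = 2*p
B(h) = 5 + 2*h (B(h) = 2*h - 1*(-5) = 2*h + 5 = 5 + 2*h)
f(X, F) = 9/2 (f(X, F) = (5 + 2*2)/2 = (5 + 4)/2 = (½)*9 = 9/2)
G(P, E) = 3 - 16*P + 9*E/2 (G(P, E) = (-16*P + 9*E/2) + 3 = 3 - 16*P + 9*E/2)
√(-445 + G(16, -9)) = √(-445 + (3 - 16*16 + (9/2)*(-9))) = √(-445 + (3 - 256 - 81/2)) = √(-445 - 587/2) = √(-1477/2) = I*√2954/2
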